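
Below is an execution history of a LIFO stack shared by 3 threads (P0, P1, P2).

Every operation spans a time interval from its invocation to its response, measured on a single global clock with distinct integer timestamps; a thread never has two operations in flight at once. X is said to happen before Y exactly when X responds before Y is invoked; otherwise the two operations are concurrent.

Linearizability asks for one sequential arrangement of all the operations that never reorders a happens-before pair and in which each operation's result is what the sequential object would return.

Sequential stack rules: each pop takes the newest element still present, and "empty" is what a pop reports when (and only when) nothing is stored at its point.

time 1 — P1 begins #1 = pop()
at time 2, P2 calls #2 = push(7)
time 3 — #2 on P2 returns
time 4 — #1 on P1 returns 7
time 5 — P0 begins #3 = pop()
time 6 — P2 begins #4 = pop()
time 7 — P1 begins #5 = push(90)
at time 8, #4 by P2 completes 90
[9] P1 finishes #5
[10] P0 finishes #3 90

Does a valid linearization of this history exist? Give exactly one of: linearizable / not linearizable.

not linearizable

events 1..9 are fine; event 10 — the response of #3 at time 10 — makes the prefix non-linearizable
all 12 real-time-respecting orders fail — 5 completed LIFO stack operations, no legal replay
one such order, #1, #2, #3, #4, #5, breaks at step 1 where #1 pop() → 7 is illegal
one such order, #1, #2, #3, #5, #4, breaks at step 1 where #1 pop() → 7 is illegal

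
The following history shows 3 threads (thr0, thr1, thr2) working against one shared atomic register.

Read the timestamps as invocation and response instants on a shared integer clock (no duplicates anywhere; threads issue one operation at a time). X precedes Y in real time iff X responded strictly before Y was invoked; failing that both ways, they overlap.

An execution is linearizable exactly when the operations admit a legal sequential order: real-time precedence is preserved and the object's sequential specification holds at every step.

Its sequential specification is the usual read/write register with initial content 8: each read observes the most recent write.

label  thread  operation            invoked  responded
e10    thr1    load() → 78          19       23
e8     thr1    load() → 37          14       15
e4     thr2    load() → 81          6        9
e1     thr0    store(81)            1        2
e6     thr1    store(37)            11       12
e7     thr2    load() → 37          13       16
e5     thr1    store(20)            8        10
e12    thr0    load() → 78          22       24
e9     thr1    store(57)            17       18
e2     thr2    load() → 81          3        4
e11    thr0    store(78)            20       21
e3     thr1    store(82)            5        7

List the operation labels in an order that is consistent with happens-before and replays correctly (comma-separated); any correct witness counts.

e1, e2, e4, e3, e5, e6, e7, e8, e9, e11, e10, e12

step 1: e1 store(81) — value 81
step 2: e2 load() → 81 — value 81
step 3: e4 load() → 81 — value 81
step 4: e3 store(82) — value 82
step 5: e5 store(20) — value 20
step 6: e6 store(37) — value 37
step 7: e7 load() → 37 — value 37
step 8: e8 load() → 37 — value 37
step 9: e9 store(57) — value 57
step 10: e11 store(78) — value 78
step 11: e10 load() → 78 — value 78
step 12: e12 load() → 78 — value 78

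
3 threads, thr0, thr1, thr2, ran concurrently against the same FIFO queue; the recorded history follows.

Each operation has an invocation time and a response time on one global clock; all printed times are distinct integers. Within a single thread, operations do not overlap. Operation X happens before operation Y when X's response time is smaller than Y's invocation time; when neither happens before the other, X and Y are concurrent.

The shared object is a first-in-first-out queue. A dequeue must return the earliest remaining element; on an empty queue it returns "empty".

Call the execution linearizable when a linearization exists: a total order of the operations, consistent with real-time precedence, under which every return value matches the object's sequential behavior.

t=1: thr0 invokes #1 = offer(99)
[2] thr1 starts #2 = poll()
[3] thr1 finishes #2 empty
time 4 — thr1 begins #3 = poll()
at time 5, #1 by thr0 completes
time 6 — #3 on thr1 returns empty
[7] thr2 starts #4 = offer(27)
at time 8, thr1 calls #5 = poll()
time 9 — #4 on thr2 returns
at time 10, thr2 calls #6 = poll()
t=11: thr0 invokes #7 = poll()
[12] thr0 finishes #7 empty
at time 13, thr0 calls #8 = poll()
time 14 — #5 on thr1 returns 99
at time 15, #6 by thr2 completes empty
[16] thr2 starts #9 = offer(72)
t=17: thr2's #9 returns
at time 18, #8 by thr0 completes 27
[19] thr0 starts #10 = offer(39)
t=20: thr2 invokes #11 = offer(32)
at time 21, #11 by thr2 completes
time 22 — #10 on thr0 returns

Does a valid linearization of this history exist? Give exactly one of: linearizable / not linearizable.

not linearizable

through event 14 a valid linearization exists; event 15 (#6 responding at time 15) ends that
every one of the 24 real-time-consistent orders over 7 completed FIFO queue ops fails the sequential spec
no escape via the 1 pending operation (#8): every completion choice fails
sample order #1, #2, #3, #4, #5, #6, #7 (pending dropped) stalls at step 2 — #2 poll() → empty has no legal effect
sample order #1, #2, #3, #4, #5, #7, #6 (pending dropped) stalls at step 2 — #2 poll() → empty has no legal effect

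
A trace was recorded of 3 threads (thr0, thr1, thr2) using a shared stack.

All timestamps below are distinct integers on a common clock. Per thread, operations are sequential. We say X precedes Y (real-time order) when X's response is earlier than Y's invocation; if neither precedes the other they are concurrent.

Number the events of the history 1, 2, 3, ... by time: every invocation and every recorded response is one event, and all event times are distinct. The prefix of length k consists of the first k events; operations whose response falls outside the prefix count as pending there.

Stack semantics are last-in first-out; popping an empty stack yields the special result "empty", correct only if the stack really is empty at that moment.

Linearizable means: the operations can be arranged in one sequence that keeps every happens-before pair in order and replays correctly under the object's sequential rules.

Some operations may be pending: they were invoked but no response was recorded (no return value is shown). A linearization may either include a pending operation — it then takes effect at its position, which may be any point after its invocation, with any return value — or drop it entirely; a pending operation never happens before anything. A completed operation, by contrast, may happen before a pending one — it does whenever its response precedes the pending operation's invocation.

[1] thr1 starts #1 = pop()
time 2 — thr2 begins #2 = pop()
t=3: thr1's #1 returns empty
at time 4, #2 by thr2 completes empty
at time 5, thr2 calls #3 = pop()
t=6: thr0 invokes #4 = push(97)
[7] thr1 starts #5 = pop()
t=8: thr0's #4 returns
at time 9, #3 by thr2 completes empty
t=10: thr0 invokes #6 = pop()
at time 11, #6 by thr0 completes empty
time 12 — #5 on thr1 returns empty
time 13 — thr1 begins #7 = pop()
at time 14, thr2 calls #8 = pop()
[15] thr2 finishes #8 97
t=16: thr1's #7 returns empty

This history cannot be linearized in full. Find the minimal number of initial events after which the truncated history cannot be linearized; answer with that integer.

12

events 1..11 are linearizable; a witness order is #1, #2, #3, #4, #5, #6:
after step 1 (#1 pop() → empty): stack <>
after step 2 (#2 pop() → empty): stack <>
after step 3 (#3 pop() → empty): stack <>
after step 4 (#4 push(97)): stack <97>
after step 5 (#5 pop() (pending, included)): stack <>
after step 6 (#6 pop() → empty): stack <>
at event 12 (#5's time-12 response) nothing linearizes any more
e.g. #1, #2, #3, #4, #5, #6: illegal at step 5, since #5 pop() → empty cannot apply there
e.g. #1, #2, #3, #4, #6, #5: illegal at step 5, since #6 pop() → empty cannot apply there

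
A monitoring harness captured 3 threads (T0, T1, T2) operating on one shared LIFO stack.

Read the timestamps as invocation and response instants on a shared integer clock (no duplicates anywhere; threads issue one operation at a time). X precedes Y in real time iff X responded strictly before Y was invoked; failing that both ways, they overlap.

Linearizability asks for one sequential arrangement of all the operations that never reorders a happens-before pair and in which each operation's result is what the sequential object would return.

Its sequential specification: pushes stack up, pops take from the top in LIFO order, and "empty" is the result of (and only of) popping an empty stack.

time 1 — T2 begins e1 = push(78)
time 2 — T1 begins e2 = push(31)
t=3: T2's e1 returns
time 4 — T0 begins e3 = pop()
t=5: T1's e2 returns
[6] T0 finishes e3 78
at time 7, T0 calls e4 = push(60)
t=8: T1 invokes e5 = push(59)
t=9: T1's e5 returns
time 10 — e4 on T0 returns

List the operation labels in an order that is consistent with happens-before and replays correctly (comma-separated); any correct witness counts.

after step 1 (e1 push(78)): stack <78>
after step 2 (e3 pop() → 78): stack <>
after step 3 (e2 push(31)): stack <31>
after step 4 (e4 push(60)): stack <31,60>
after step 5 (e5 push(59)): stack <31,60,59>

e1, e3, e2, e4, e5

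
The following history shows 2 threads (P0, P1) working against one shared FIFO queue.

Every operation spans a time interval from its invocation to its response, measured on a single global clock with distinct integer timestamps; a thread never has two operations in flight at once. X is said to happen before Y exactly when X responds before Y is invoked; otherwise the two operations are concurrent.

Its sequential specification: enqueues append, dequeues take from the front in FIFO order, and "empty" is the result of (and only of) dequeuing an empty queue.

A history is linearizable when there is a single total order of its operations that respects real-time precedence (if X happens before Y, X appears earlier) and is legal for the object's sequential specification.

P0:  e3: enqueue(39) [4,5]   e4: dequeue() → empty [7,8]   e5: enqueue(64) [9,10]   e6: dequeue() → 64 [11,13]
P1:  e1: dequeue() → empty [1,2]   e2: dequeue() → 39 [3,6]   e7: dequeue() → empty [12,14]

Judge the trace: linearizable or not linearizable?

linearizable

a witness: e1, e3, e2, e4, e5, e6, e7
1. e1 dequeue() → empty, leaving queue <>
2. e3 enqueue(39), leaving queue <39>
3. e2 dequeue() → 39, leaving queue <>
4. e4 dequeue() → empty, leaving queue <>
5. e5 enqueue(64), leaving queue <64>
6. e6 dequeue() → 64, leaving queue <>
7. e7 dequeue() → empty, leaving queue <>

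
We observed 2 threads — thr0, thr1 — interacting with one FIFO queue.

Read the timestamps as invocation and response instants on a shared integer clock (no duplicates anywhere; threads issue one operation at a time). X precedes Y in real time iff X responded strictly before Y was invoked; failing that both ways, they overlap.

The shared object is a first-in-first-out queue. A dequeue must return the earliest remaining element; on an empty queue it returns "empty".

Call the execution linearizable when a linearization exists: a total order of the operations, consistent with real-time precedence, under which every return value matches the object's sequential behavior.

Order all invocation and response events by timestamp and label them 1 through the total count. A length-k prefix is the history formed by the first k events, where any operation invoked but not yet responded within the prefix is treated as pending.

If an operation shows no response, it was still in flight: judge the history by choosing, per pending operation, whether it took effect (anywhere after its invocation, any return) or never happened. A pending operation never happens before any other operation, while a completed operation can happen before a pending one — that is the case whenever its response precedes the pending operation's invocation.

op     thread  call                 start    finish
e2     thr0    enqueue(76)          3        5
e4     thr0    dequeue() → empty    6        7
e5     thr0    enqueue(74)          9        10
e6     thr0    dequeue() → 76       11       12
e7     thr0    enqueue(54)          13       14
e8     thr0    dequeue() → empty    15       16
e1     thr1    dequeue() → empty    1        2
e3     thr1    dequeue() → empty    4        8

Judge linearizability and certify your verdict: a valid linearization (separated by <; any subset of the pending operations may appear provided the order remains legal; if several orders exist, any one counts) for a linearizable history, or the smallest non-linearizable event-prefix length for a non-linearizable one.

not linearizable — minimal violating prefix: 8 events

already the first 8 events (up to e3's response at time 8) admit no linearization; the first 7 still do
no legal order exists: 3 real-time-consistent candidates over 4 completed FIFO queue operations, all rejected
one such order, e1, e2, e3, e4, breaks at step 3 where e3 dequeue() → empty is illegal
one such order, e1, e2, e4, e3, breaks at step 3 where e4 dequeue() → empty is illegal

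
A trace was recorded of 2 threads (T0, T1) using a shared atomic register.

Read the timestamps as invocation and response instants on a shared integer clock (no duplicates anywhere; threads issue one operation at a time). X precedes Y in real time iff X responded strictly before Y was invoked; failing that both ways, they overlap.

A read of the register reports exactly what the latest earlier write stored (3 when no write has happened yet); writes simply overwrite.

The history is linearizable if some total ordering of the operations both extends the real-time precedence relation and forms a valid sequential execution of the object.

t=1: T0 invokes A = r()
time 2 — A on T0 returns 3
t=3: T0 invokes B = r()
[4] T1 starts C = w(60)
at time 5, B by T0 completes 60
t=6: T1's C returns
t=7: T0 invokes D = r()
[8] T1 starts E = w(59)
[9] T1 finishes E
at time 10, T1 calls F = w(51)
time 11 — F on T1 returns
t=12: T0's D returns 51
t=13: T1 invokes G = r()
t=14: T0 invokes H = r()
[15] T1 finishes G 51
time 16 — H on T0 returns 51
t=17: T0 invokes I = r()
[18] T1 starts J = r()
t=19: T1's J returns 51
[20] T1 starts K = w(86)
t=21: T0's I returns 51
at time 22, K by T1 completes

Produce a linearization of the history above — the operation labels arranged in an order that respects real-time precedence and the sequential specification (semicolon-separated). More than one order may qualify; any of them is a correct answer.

step 1: A r() → 3 — value 3
step 2: C w(60) — value 60
step 3: B r() → 60 — value 60
step 4: E w(59) — value 59
step 5: F w(51) — value 51
step 6: D r() → 51 — value 51
step 7: G r() → 51 — value 51
step 8: H r() → 51 — value 51
step 9: I r() → 51 — value 51
step 10: J r() → 51 — value 51
step 11: K w(86) — value 86

A; C; B; E; F; D; G; H; I; J; K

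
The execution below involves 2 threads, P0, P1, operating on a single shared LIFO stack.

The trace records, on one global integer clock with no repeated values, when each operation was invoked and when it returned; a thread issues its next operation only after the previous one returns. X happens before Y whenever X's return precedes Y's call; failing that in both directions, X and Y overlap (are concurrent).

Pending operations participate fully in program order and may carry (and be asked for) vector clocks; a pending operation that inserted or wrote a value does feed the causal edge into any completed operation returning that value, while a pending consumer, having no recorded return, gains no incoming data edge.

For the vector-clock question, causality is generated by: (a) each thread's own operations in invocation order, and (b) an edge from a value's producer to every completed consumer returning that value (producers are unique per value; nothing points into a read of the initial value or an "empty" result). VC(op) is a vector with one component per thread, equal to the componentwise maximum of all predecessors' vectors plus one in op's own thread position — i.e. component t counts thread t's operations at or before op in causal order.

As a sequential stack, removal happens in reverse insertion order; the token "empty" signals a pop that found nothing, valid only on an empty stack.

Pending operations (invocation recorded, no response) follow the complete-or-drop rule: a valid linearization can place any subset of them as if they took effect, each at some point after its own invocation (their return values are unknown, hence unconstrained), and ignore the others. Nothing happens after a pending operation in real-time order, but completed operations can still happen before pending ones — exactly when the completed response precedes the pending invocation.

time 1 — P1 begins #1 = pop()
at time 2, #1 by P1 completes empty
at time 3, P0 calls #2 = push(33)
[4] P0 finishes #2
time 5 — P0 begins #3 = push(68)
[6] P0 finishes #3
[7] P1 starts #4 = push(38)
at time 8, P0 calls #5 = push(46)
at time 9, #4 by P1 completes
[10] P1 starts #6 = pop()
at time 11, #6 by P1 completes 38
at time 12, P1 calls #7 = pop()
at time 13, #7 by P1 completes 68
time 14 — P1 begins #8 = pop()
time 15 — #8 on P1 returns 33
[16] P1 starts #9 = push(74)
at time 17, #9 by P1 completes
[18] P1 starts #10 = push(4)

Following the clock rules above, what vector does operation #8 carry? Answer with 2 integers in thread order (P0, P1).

(2, 5)

VC(#1, invoked at 1): no causal predecessors; +1 on P1 → (0, 1)
VC(#2, invoked at 3): no causal predecessors; +1 on P0 → (1, 0)
#4, invoked 7, takes VC(#1)=(0, 1) under max, adds 1 for P1 → (0, 2)
#3, invoked 5, takes VC(#2)=(1, 0) under max, adds 1 for P0 → (2, 0)
#6, invoked 10, takes VC(#4)=(0, 2) under max, adds 1 for P1 → (0, 3)
#5, invoked 8, takes VC(#3)=(2, 0) under max, adds 1 for P0 → (3, 0)
#7, invoked 12, takes VC(#3)=(2, 0), VC(#6)=(0, 3) under max, adds 1 for P1 → (2, 4)
#8, invoked 14, takes VC(#2)=(1, 0), VC(#7)=(2, 4) under max, adds 1 for P1 → (2, 5)
#9, invoked 16, takes VC(#8)=(2, 5) under max, adds 1 for P1 → (2, 6)
#10, invoked 18, takes VC(#9)=(2, 6) under max, adds 1 for P1 → (2, 7)
target: VC(#8) = (2, 5)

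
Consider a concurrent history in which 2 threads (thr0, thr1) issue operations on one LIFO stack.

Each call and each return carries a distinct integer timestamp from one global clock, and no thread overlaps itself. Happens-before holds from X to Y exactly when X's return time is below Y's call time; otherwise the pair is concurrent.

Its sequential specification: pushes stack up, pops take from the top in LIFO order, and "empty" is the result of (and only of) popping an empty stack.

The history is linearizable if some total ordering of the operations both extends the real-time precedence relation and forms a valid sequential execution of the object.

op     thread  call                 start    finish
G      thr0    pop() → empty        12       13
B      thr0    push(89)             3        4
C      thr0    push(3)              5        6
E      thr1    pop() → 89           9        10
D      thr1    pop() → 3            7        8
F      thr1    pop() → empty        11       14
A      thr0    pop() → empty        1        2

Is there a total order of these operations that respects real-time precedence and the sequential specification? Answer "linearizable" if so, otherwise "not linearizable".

a witness: A, B, C, D, E, F, G
1. A pop() → empty, leaving stack <>
2. B push(89), leaving stack <89>
3. C push(3), leaving stack <89,3>
4. D pop() → 3, leaving stack <89>
5. E pop() → 89, leaving stack <>
6. F pop() → empty, leaving stack <>
7. G pop() → empty, leaving stack <>

linearizable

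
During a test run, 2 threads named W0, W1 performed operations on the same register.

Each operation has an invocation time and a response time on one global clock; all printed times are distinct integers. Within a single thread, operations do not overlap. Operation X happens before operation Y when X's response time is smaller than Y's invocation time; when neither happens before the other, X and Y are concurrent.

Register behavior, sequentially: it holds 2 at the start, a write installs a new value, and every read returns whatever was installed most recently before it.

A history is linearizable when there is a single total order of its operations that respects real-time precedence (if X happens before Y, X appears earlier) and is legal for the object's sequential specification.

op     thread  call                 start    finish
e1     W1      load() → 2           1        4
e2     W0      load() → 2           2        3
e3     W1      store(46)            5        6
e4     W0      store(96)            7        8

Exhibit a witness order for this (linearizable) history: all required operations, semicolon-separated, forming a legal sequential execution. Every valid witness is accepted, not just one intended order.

e1; e2; e3; e4

after step 1 (e1 load() → 2): value 2
after step 2 (e2 load() → 2): value 2
after step 3 (e3 store(46)): value 46
after step 4 (e4 store(96)): value 96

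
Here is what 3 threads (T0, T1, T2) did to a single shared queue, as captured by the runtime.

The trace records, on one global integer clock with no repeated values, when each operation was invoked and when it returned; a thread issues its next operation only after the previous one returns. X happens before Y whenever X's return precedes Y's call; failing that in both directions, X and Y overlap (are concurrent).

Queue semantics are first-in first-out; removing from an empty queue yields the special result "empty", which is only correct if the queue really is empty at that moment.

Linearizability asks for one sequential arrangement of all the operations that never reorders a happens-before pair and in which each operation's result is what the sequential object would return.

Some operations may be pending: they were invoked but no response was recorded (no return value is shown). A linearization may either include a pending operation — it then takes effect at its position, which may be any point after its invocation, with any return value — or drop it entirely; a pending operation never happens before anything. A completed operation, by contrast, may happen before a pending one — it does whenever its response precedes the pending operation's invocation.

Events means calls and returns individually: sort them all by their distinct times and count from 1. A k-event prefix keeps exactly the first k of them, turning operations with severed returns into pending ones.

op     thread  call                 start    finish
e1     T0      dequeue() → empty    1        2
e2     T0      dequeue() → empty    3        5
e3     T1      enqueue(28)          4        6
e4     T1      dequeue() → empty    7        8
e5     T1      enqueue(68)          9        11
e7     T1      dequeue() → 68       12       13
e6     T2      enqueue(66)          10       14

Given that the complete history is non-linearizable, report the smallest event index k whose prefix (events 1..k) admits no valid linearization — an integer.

8

a valid linearization of events 1..7 exists, for instance e1, e2, e3:
1. e1 dequeue() → empty, leaving queue <>
2. e2 dequeue() → empty, leaving queue <>
3. e3 enqueue(28), leaving queue <28>
event 8 — e4's response, time 8 — after it, nothing linearizes
sample order e1, e2, e3, e4 stalls at step 4 — e4 dequeue() → empty has no legal effect
sample order e1, e3, e2, e4 stalls at step 3 — e2 dequeue() → empty has no legal effect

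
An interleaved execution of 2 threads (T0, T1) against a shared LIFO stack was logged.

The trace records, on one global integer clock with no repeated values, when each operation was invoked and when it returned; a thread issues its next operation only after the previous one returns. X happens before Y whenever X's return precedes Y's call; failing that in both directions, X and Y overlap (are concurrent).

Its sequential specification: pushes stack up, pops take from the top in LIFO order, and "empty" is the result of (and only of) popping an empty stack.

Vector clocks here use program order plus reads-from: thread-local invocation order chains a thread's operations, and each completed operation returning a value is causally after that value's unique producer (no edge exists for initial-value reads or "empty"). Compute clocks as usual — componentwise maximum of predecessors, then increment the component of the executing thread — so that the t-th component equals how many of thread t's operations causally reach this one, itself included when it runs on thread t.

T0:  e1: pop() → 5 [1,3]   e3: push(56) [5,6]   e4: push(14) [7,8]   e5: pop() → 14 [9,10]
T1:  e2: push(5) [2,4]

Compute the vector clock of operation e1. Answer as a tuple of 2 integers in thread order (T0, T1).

(1, 1)

e2 (invocation 2): nothing precedes it; T1's component alone gives (0, 1)
e1 (invocation 1): componentwise max over VC(e2)=(0, 1), +1 at T0, giving (1, 1)
e3 (invocation 5): componentwise max over VC(e1)=(1, 1), +1 at T0, giving (2, 1)
e4 (invocation 7): componentwise max over VC(e3)=(2, 1), +1 at T0, giving (3, 1)
e5 (invocation 9): componentwise max over VC(e4)=(3, 1), +1 at T0, giving (4, 1)
target: VC(e1) = (1, 1)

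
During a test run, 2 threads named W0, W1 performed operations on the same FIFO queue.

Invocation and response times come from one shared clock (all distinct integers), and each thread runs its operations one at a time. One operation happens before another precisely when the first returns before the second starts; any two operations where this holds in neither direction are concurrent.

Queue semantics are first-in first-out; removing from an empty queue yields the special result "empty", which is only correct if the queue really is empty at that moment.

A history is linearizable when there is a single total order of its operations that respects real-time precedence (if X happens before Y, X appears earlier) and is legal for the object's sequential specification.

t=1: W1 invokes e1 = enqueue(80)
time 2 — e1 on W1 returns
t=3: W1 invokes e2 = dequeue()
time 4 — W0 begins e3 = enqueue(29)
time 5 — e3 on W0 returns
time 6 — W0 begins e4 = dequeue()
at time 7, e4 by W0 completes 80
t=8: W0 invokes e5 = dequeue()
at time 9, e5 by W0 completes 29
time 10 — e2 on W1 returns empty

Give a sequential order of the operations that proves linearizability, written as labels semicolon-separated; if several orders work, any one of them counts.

e1; e3; e4; e5; e2

step 1: e1 enqueue(80) — queue <80>
step 2: e3 enqueue(29) — queue <80,29>
step 3: e4 dequeue() → 80 — queue <29>
step 4: e5 dequeue() → 29 — queue <>
step 5: e2 dequeue() → empty — queue <>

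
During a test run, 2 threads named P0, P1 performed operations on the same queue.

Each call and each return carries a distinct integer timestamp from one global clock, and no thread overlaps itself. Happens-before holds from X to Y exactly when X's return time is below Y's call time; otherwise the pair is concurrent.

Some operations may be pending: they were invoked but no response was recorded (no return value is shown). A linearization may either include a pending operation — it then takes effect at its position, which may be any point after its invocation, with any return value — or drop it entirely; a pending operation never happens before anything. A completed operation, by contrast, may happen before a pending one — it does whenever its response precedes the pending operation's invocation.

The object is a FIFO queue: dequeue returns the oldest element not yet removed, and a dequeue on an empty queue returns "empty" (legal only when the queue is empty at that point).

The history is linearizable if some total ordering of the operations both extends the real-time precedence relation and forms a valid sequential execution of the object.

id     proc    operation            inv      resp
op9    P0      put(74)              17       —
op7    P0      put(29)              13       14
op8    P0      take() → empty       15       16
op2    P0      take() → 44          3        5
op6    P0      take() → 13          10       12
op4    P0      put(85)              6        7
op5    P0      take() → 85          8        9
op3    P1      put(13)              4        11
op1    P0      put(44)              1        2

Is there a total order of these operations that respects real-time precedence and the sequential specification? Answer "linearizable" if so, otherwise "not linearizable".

already the first 16 events (up to op8's response at time 16) admit no linearization; the first 15 still do
the 8 completed operations admit 5 real-time orders; each fails the queue replay
take op1, op2, op3, op4, op5, op6, op7, op8: step 5 already fails, because op5 take() → 85 cannot occur there
take op1, op2, op4, op3, op5, op6, op7, op8: step 8 already fails, because op8 take() → empty cannot occur there

not linearizable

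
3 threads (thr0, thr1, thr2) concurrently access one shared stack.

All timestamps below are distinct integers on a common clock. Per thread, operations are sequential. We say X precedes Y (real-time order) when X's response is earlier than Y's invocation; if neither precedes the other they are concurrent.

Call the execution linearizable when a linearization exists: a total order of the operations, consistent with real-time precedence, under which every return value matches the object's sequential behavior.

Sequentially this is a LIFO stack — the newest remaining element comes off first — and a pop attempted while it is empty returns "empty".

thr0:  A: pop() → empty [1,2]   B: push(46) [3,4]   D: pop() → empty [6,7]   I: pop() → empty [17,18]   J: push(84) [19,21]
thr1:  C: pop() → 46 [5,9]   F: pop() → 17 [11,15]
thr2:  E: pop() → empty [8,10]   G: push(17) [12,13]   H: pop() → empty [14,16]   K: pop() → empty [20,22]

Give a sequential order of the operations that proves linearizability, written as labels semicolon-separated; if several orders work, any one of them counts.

after step 1 (A pop() → empty): stack <>
after step 2 (B push(46)): stack <46>
after step 3 (C pop() → 46): stack <>
after step 4 (D pop() → empty): stack <>
after step 5 (E pop() → empty): stack <>
after step 6 (G push(17)): stack <17>
after step 7 (F pop() → 17): stack <>
after step 8 (H pop() → empty): stack <>
after step 9 (I pop() → empty): stack <>
after step 10 (K pop() → empty): stack <>
after step 11 (J push(84)): stack <84>

A; B; C; D; E; G; F; H; I; K; J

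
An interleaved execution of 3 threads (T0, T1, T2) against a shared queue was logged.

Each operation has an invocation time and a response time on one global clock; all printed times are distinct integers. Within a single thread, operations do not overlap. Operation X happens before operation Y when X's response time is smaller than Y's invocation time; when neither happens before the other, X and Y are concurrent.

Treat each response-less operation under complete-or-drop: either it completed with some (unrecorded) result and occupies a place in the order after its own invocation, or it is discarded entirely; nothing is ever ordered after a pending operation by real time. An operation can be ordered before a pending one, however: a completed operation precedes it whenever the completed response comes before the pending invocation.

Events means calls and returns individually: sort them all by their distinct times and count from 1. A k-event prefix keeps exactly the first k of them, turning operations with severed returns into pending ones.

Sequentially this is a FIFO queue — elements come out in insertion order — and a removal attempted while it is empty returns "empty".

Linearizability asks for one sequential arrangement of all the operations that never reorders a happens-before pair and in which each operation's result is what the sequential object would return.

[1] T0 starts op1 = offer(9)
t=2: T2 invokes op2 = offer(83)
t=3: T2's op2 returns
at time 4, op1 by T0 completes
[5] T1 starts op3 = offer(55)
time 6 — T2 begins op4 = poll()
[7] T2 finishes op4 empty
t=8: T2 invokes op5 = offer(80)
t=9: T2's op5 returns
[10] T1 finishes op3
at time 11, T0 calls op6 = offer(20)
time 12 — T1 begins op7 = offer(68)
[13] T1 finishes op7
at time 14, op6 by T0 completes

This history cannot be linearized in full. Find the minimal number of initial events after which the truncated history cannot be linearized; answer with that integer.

events 1..6 are still linearizable — one witness is op1, op2:
1. op1 offer(9), leaving queue <9>
2. op2 offer(83), leaving queue <9,83>
once event 7 joins (op4's response, time 7), exhaustive search finds no witness
completion choices over the 1 pending operation (op3) were checked; none helps
one such order, op1, op2, op4 (pending dropped), breaks at step 3 where op4 poll() → empty is illegal
one such order, op2, op1, op4 (pending dropped), breaks at step 3 where op4 poll() → empty is illegal

7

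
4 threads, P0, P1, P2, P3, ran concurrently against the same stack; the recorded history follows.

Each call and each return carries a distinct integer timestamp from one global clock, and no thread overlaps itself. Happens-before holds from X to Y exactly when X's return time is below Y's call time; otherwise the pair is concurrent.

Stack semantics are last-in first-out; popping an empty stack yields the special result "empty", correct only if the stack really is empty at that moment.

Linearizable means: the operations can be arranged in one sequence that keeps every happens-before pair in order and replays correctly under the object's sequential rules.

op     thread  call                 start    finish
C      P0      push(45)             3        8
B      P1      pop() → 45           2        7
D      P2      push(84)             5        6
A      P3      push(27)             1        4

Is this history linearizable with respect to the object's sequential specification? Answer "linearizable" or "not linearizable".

linearizable

one valid linearization: A, C, B, D
step 1: A push(27) — stack <27>
step 2: C push(45) — stack <27,45>
step 3: B pop() → 45 — stack <27>
step 4: D push(84) — stack <27,84>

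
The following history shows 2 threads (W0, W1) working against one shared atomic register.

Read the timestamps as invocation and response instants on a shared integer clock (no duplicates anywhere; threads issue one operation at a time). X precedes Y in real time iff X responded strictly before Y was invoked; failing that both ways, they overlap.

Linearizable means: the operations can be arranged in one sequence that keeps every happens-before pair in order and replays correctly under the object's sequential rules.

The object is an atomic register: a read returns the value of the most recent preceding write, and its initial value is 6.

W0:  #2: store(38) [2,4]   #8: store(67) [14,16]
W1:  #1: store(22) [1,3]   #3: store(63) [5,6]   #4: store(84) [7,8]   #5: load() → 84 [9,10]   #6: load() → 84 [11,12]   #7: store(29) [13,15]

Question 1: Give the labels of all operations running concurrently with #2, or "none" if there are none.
Answer: #1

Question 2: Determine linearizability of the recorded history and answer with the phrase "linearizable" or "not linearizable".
witness order: #1, #2, #3, #4, #5, #6, #7, #8
after step 1 (#1 store(22)): value 22
after step 2 (#2 store(38)): value 38
after step 3 (#3 store(63)): value 63
after step 4 (#4 store(84)): value 84
after step 5 (#5 load() → 84): value 84
after step 6 (#6 load() → 84): value 84
after step 7 (#7 store(29)): value 29
after step 8 (#8 store(67)): value 67

linearizable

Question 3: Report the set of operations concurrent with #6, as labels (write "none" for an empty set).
Answer: none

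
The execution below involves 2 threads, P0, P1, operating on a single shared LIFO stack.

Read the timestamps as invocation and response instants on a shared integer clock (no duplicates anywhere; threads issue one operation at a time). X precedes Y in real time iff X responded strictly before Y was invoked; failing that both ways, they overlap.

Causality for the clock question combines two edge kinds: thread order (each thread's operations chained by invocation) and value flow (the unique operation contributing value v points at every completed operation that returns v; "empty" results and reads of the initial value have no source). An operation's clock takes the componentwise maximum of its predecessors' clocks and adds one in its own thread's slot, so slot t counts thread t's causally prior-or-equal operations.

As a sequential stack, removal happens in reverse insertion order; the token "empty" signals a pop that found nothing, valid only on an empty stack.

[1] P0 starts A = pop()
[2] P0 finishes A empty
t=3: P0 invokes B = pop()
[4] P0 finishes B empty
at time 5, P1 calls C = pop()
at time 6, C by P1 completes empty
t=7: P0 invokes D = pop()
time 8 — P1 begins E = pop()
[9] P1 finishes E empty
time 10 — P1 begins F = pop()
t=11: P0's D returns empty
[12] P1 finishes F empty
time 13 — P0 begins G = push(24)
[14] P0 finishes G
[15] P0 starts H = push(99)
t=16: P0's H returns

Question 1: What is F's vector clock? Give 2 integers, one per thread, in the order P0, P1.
(0, 3)

C (invocation 5): nothing precedes it; P1's component alone gives (0, 1)
A (invocation 1): nothing precedes it; P0's component alone gives (1, 0)
merge at E (invoked 8): VC(C)=(0, 1), own-thread bump on P1 → (0, 2)
merge at B (invoked 3): VC(A)=(1, 0), own-thread bump on P0 → (2, 0)
merge at F (invoked 10): VC(E)=(0, 2), own-thread bump on P1 → (0, 3)
merge at D (invoked 7): VC(B)=(2, 0), own-thread bump on P0 → (3, 0)
merge at G (invoked 13): VC(D)=(3, 0), own-thread bump on P0 → (4, 0)
merge at H (invoked 15): VC(G)=(4, 0), own-thread bump on P0 → (5, 0)
target: VC(F) = (0, 3)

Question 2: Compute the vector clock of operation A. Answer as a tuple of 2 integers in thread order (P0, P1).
(1, 0)

invoked at 5, C has no predecessors; its own P1 bump gives (0, 1)
invoked at 1, A has no predecessors; its own P0 bump gives (1, 0)
E (invocation 8): componentwise max over VC(C)=(0, 1), +1 at P1, giving (0, 2)
B (invocation 3): componentwise max over VC(A)=(1, 0), +1 at P0, giving (2, 0)
F (invocation 10): componentwise max over VC(E)=(0, 2), +1 at P1, giving (0, 3)
D (invocation 7): componentwise max over VC(B)=(2, 0), +1 at P0, giving (3, 0)
G (invocation 13): componentwise max over VC(D)=(3, 0), +1 at P0, giving (4, 0)
H (invocation 15): componentwise max over VC(G)=(4, 0), +1 at P0, giving (5, 0)
target: VC(A) = (1, 0)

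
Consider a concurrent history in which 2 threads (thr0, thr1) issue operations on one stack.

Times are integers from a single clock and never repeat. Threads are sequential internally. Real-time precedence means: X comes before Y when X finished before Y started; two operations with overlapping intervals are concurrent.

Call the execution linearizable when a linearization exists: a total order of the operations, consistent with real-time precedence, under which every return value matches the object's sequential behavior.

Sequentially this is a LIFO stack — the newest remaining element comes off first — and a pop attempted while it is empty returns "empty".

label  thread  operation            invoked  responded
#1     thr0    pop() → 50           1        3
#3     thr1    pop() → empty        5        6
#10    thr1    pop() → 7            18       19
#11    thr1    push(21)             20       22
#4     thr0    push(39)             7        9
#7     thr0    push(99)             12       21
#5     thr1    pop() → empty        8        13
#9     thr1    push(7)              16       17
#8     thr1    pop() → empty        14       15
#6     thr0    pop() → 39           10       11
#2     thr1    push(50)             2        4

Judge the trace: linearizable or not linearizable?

witness order: #2, #1, #3, #4, #6, #5, #8, #7, #9, #10, #11
after step 1 (#2 push(50)): stack <50>
after step 2 (#1 pop() → 50): stack <>
after step 3 (#3 pop() → empty): stack <>
after step 4 (#4 push(39)): stack <39>
after step 5 (#6 pop() → 39): stack <>
after step 6 (#5 pop() → empty): stack <>
after step 7 (#8 pop() → empty): stack <>
after step 8 (#7 push(99)): stack <99>
after step 9 (#9 push(7)): stack <99,7>
after step 10 (#10 pop() → 7): stack <99>
after step 11 (#11 push(21)): stack <99,21>

linearizable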